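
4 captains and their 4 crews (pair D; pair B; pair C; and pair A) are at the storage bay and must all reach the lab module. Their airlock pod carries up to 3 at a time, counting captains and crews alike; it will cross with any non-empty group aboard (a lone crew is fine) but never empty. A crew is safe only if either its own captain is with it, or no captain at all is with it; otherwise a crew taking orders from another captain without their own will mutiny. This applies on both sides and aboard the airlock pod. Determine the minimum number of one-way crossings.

9

Counting alone: each trip to the lab module takes at most 3 across and each return brings at least 1 back, so after t trips out (and t−1 returns) at most 3t − (t−1) of the 8 are across; that first reaches 8 at t = 4, so at least 7 crossings are needed.
The safety rule pushes this higher. Following every safe sequence of crossings, the most of the 8 that can be at the lab module as the airlock pod arrives there on crossing 7 is 7 — never all 8.
So no plan with fewer than 9 crossings exists, and this one achieves 9:
1. captain D and crew D cross → the lab module.
2. captain D crosses ← the storage bay.
3. captain B, captain D, and crew B cross → the lab module.
4. captain D and crew D cross ← the storage bay.
5. captain A, captain C, and captain D cross → the lab module.
6. crew B crosses ← the storage bay.
7. crew B and crew D cross → the lab module.
8. crew D crosses ← the storage bay.
9. crew A, crew C, and crew D cross → the lab module.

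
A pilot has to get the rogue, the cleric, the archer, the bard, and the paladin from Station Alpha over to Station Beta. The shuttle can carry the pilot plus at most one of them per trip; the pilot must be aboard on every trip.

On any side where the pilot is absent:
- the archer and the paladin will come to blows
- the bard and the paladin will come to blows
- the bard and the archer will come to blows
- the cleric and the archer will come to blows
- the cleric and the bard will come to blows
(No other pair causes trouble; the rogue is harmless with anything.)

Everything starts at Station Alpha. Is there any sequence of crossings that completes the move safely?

Whatever the first load, the items left behind include a forbidden pair without the pilot. No opening move is safe, so no plan exists.

No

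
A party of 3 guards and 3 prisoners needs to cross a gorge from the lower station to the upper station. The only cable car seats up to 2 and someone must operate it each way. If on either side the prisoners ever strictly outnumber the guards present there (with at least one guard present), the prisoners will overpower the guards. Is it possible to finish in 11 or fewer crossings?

Yes — this plan uses 11 crossings (≤ 11):
1. 2 prisoners → the upper station.  (the lower station: 3G 1P; the upper station: 0G 2P)
2. 1 prisoner ← the lower station.  (the lower station: 3G 2P; the upper station: 0G 1P)
3. 2 prisoners → the upper station.  (the lower station: 3G 0P; the upper station: 0G 3P)
4. 1 prisoner ← the lower station.  (the lower station: 3G 1P; the upper station: 0G 2P)
5. 2 guards → the upper station.  (the lower station: 1G 1P; the upper station: 2G 2P)
6. 1 guard and 1 prisoner ← the lower station.  (the lower station: 2G 2P; the upper station: 1G 1P)
7. 2 guards → the upper station.  (the lower station: 0G 2P; the upper station: 3G 1P)
8. 1 prisoner ← the lower station.  (the lower station: 0G 3P; the upper station: 3G 0P)
9. 2 prisoners → the upper station.  (the lower station: 0G 1P; the upper station: 3G 2P)
10. 1 prisoner ← the lower station.  (the lower station: 0G 2P; the upper station: 3G 1P)
11. 2 prisoners → the upper station.  (the lower station: 0G 0P; the upper station: 3G 3P)

Yes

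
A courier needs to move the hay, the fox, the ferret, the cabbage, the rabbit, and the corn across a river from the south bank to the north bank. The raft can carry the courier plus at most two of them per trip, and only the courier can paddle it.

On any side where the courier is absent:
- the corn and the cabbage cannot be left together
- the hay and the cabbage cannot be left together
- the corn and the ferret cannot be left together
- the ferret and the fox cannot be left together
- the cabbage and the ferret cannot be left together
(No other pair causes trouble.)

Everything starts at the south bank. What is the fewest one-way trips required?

Counting alone: the courier can take at most 2 across per trip to the north bank, so moving all 6 needs at least 3 loaded trips out, with a return between consecutive ones — at least 5 crossings.
The safety rule pushes this higher. Following every safe sequence of crossings, the most of the 6 that can be at the north bank as the raft arrives there on crossings 5, 7 is 4, 5 respectively — never all 6.
So no plan with fewer than 9 crossings exists, and this one achieves 9:
1. Courier goes to the north bank with the cabbage and the ferret.
2. Courier goes back to the south bank with the ferret.
3. Courier goes to the north bank with the ferret and the hay.
4. Courier goes back to the south bank with the cabbage.
5. Courier goes to the north bank with the corn and the fox.
6. Courier goes back to the south bank with the ferret.
7. Courier goes to the north bank with the ferret and the rabbit.
8. Courier goes back to the south bank with the ferret.
9. Courier goes to the north bank with the cabbage and the ferret.

9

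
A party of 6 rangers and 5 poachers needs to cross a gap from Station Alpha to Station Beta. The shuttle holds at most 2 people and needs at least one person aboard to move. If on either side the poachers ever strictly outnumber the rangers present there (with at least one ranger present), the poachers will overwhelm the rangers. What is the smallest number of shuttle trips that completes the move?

Counting alone: each trip to Station Beta takes at most 2 across and each return brings at least 1 back, so after t trips out (and t−1 returns) at most 2t − (t−1) of the 11 are across; that first reaches 11 at t = 10, so at least 19 crossings are needed.
The plan below uses exactly 19 crossings, so it is optimal:
1. 2 poachers → Station Beta.  (Station Alpha: 6R 3P; Station Beta: 0R 2P)
2. 1 poacher ← Station Alpha.  (Station Alpha: 6R 4P; Station Beta: 0R 1P)
3. 2 poachers → Station Beta.  (Station Alpha: 6R 2P; Station Beta: 0R 3P)
4. 1 poacher ← Station Alpha.  (Station Alpha: 6R 3P; Station Beta: 0R 2P)
5. 2 rangers → Station Beta.  (Station Alpha: 4R 3P; Station Beta: 2R 2P)
6. 1 poacher ← Station Alpha.  (Station Alpha: 4R 4P; Station Beta: 2R 1P)
7. 1 ranger and 1 poacher → Station Beta.  (Station Alpha: 3R 3P; Station Beta: 3R 2P)
8. 1 ranger ← Station Alpha.  (Station Alpha: 4R 3P; Station Beta: 2R 2P)
9. 1 ranger and 1 poacher → Station Beta.  (Station Alpha: 3R 2P; Station Beta: 3R 3P)
10. 1 poacher ← Station Alpha.  (Station Alpha: 3R 3P; Station Beta: 3R 2P)
11. 1 ranger and 1 poacher → Station Beta.  (Station Alpha: 2R 2P; Station Beta: 4R 3P)
12. 1 ranger ← Station Alpha.  (Station Alpha: 3R 2P; Station Beta: 3R 3P)
13. 1 ranger and 1 poacher → Station Beta.  (Station Alpha: 2R 1P; Station Beta: 4R 4P)
14. 1 poacher ← Station Alpha.  (Station Alpha: 2R 2P; Station Beta: 4R 3P)
15. 1 ranger and 1 poacher → Station Beta.  (Station Alpha: 1R 1P; Station Beta: 5R 4P)
16. 1 ranger ← Station Alpha.  (Station Alpha: 2R 1P; Station Beta: 4R 4P)
17. 1 ranger and 1 poacher → Station Beta.  (Station Alpha: 1R 0P; Station Beta: 5R 5P)
18. 1 poacher ← Station Alpha.  (Station Alpha: 1R 1P; Station Beta: 5R 4P)
19. 1 ranger and 1 poacher → Station Beta.  (Station Alpha: 0R 0P; Station Beta: 6R 5P)

19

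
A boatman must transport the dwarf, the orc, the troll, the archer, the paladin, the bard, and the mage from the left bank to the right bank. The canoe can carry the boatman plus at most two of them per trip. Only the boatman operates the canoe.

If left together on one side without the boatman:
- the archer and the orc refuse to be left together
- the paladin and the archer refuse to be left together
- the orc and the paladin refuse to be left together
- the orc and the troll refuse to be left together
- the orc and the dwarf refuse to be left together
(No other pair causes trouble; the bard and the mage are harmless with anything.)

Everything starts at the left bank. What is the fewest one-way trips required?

Counting alone: the boatman can take at most 2 across per trip to the right bank, so moving all 7 needs at least 4 loaded trips out, with a return between consecutive ones — at least 7 crossings.
The safety rule pushes this higher. Following every safe sequence of crossings, the most of the 7 that can be at the right bank as the canoe arrives there on crossings 7, 9 is 5, 6 respectively — never all 7.
So no plan with fewer than 11 crossings exists, and this one achieves 11:
1. Boatman goes to the right bank with the archer and the orc.
2. Boatman goes back to the left bank with the orc.
3. Boatman goes to the right bank with the dwarf and the orc.
4. Boatman goes back to the left bank with the orc.
5. Boatman goes to the right bank with the orc and the troll.
6. Boatman goes back to the left bank with the orc.
7. Boatman goes to the right bank with the bard and the orc.
8. Boatman goes back to the left bank with the orc.
9. Boatman goes to the right bank with the mage and the orc.
10. Boatman goes back to the left bank with the orc.
11. Boatman goes to the right bank with the orc and the paladin.

11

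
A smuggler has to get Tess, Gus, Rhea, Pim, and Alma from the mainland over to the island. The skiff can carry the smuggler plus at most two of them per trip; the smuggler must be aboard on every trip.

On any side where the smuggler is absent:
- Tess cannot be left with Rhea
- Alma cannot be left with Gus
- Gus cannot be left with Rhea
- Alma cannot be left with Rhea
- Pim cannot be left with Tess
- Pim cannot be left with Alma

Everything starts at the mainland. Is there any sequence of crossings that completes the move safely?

Whatever the first load, the items left behind include a forbidden pair without the smuggler. No opening move is safe, so no plan exists.

No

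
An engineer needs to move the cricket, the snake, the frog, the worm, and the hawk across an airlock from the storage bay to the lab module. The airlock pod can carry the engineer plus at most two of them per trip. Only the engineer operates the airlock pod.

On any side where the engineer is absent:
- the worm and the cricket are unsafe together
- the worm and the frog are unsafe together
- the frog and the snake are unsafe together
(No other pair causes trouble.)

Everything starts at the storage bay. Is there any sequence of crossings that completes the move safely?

1. Engineer goes to the lab module with the cricket and the frog.  [the storage bay: the hawk, the snake, the worm | the lab module: the cricket, the frog]
2. Engineer goes back to the storage bay alone.  [the storage bay: the hawk, the snake, the worm | the lab module: the cricket, the frog]
3. Engineer goes to the lab module with the hawk.  [the storage bay: the snake, the worm | the lab module: the cricket, the frog, the hawk]
4. Engineer goes back to the storage bay alone.  [the storage bay: the snake, the worm | the lab module: the cricket, the frog, the hawk]
5. Engineer goes to the lab module with the snake and the worm.  [the storage bay: — | the lab module: the cricket, the frog, the hawk, the snake, the worm]

Yes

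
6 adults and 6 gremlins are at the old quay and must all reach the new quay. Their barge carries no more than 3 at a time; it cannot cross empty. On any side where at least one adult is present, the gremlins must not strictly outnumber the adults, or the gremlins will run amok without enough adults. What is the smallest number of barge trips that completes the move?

impossible

Following every safe sequence of crossings from the start, the most of the 12 that can be at the new quay as the barge arrives there on crossings 1, 3, 5 is 3, 5, 6 respectively; the best ever achieved is 6 of 12.
From crossing 7 on, no configuration arises that was not already reachable earlier: only 17 distinct safe configurations (who is on which side, and where the barge is) can ever be reached, none of them has everyone across, and every continuation just revisits them. They are: 0 adults + 0 gremlins across (barge back at the start); 0 adults + 1 gremlin across (barge there); 0 adults + 1 gremlin across (barge back at the start); 0 adults + 2 gremlins across (barge there); 0 adults + 2 gremlins across (barge back at the start); 0 adults + 3 gremlins across (barge there); 0 adults + 3 gremlins across (barge back at the start); 0 adults + 4 gremlins across (barge there); 0 adults + 4 gremlins across (barge back at the start); 0 adults + 5 gremlins across (barge there); 0 adults + 5 gremlins across (barge back at the start); 0 adults + 6 gremlins across (barge there); 1 adult + 1 gremlin across (barge there); 1 adult + 1 gremlin across (barge back at the start); 2 adults + 2 gremlins across (barge there); 2 adults + 2 gremlins across (barge back at the start); 3 adults + 3 gremlins across (barge there). So no valid plan exists.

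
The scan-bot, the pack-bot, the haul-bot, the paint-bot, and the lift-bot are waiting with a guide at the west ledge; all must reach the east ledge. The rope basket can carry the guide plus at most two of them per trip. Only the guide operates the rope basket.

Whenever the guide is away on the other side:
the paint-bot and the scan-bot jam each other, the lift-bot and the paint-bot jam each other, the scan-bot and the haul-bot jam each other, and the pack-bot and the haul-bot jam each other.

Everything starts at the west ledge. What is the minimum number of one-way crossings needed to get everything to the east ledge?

Counting alone: the guide can take at most 2 across per trip to the east ledge, so moving all 5 needs at least 3 loaded trips out, with a return between consecutive ones — at least 5 crossings.
The safety rule pushes this higher. Following every safe sequence of crossings, the most of the 5 that can be at the east ledge as the rope basket arrives there on crossing 5 is 4 — never all 5.
So no plan with fewer than 7 crossings exists, and this one achieves 7:
1. Guide goes to the east ledge with the haul-bot and the paint-bot.
2. Guide goes back to the west ledge alone.
3. Guide goes to the east ledge with the scan-bot.
4. Guide goes back to the west ledge with the haul-bot and the paint-bot.
5. Guide goes to the east ledge with the lift-bot and the pack-bot.
6. Guide goes back to the west ledge alone.
7. Guide goes to the east ledge with the haul-bot and the paint-bot.

7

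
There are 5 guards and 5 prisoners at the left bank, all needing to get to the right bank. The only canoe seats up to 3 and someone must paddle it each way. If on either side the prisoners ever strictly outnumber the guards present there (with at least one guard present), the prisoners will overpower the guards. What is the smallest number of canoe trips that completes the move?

Counting alone: each trip to the right bank takes at most 3 across and each return brings at least 1 back, so after t trips out (and t−1 returns) at most 3t − (t−1) of the 10 are across; that first reaches 10 at t = 5, so at least 9 crossings are needed.
The safety rule pushes this higher. Following every safe sequence of crossings, the most of the 10 that can be at the right bank as the canoe arrives there on crossing 9 is 9 — never all 10.
So no plan with fewer than 11 crossings exists, and this one achieves 11:
1. 2 prisoners → the right bank.  (the left bank: 5G 3P; the right bank: 0G 2P)
2. 1 prisoner ← the left bank.  (the left bank: 5G 4P; the right bank: 0G 1P)
3. 3 prisoners → the right bank.  (the left bank: 5G 1P; the right bank: 0G 4P)
4. 1 prisoner ← the left bank.  (the left bank: 5G 2P; the right bank: 0G 3P)
5. 3 guards → the right bank.  (the left bank: 2G 2P; the right bank: 3G 3P)
6. 1 guard and 1 prisoner ← the left bank.  (the left bank: 3G 3P; the right bank: 2G 2P)
7. 3 guards → the right bank.  (the left bank: 0G 3P; the right bank: 5G 2P)
8. 1 prisoner ← the left bank.  (the left bank: 0G 4P; the right bank: 5G 1P)
9. 2 prisoners → the right bank.  (the left bank: 0G 2P; the right bank: 5G 3P)
10. 1 prisoner ← the left bank.  (the left bank: 0G 3P; the right bank: 5G 2P)
11. 3 prisoners → the right bank.  (the left bank: 0G 0P; the right bank: 5G 5P)

11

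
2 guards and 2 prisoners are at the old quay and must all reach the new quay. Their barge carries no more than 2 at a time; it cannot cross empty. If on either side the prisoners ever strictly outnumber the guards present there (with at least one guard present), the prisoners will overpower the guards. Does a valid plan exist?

Yes

1. 2 prisoners → the new quay.  (the old quay: 2G 0P; the new quay: 0G 2P)
2. 1 prisoner ← the old quay.  (the old quay: 2G 1P; the new quay: 0G 1P)
3. 2 guards → the new quay.  (the old quay: 0G 1P; the new quay: 2G 1P)
4. 1 prisoner ← the old quay.  (the old quay: 0G 2P; the new quay: 2G 0P)
5. 2 prisoners → the new quay.  (the old quay: 0G 0P; the new quay: 2G 2P)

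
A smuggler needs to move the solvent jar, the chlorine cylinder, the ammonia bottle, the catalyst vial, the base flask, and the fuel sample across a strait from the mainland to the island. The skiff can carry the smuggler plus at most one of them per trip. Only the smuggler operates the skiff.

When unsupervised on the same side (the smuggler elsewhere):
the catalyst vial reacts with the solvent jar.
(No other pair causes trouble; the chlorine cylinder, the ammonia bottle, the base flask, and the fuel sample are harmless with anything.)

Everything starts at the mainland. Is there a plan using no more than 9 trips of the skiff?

Counting alone: the smuggler can take at most 1 across per trip to the island, so moving all 6 needs at least 6 loaded trips out, with a return between consecutive ones — at least 11 crossings.
Since 9 < 11, 9 crossings cannot be enough. (The shortest complete plan in fact takes 11:)
1. Smuggler goes to the island with the solvent jar.  [the mainland: the ammonia bottle, the base flask, the catalyst vial, the chlorine cylinder, the fuel sample | the island: the solvent jar]
2. Smuggler goes back to the mainland alone.  [the mainland: the ammonia bottle, the base flask, the catalyst vial, the chlorine cylinder, the fuel sample | the island: the solvent jar]
3. Smuggler goes to the island with the chlorine cylinder.  [the mainland: the ammonia bottle, the base flask, the catalyst vial, the fuel sample | the island: the chlorine cylinder, the solvent jar]
4. Smuggler goes back to the mainland alone.  [the mainland: the ammonia bottle, the base flask, the catalyst vial, the fuel sample | the island: the chlorine cylinder, the solvent jar]
5. Smuggler goes to the island with the ammonia bottle.  [the mainland: the base flask, the catalyst vial, the fuel sample | the island: the ammonia bottle, the chlorine cylinder, the solvent jar]
6. Smuggler goes back to the mainland alone.  [the mainland: the base flask, the catalyst vial, the fuel sample | the island: the ammonia bottle, the chlorine cylinder, the solvent jar]
7. Smuggler goes to the island with the base flask.  [the mainland: the catalyst vial, the fuel sample | the island: the ammonia bottle, the base flask, the chlorine cylinder, the solvent jar]
8. Smuggler goes back to the mainland alone.  [the mainland: the catalyst vial, the fuel sample | the island: the ammonia bottle, the base flask, the chlorine cylinder, the solvent jar]
9. Smuggler goes to the island with the fuel sample.  [the mainland: the catalyst vial | the island: the ammonia bottle, the base flask, the chlorine cylinder, the fuel sample, the solvent jar]
10. Smuggler goes back to the mainland alone.  [the mainland: the catalyst vial | the island: the ammonia bottle, the base flask, the chlorine cylinder, the fuel sample, the solvent jar]
11. Smuggler goes to the island with the catalyst vial.  [the mainland: — | the island: the ammonia bottle, the base flask, the catalyst vial, the chlorine cylinder, the fuel sample, the solvent jar]

No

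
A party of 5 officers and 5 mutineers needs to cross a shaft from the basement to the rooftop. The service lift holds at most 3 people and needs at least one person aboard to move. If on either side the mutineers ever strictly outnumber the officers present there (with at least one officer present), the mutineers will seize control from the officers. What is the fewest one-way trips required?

Counting alone: each trip to the rooftop takes at most 3 across and each return brings at least 1 back, so after t trips out (and t−1 returns) at most 3t − (t−1) of the 10 are across; that first reaches 10 at t = 5, so at least 9 crossings are needed.
The safety rule pushes this higher. Following every safe sequence of crossings, the most of the 10 that can be at the rooftop as the service lift arrives there on crossing 9 is 9 — never all 10.
So no plan with fewer than 11 crossings exists, and this one achieves 11:
1. 2 mutineers → the rooftop.  (the basement: 5O 3M; the rooftop: 0O 2M)
2. 1 mutineer ← the basement.  (the basement: 5O 4M; the rooftop: 0O 1M)
3. 3 mutineers → the rooftop.  (the basement: 5O 1M; the rooftop: 0O 4M)
4. 1 mutineer ← the basement.  (the basement: 5O 2M; the rooftop: 0O 3M)
5. 3 officers → the rooftop.  (the basement: 2O 2M; the rooftop: 3O 3M)
6. 1 officer and 1 mutineer ← the basement.  (the basement: 3O 3M; the rooftop: 2O 2M)
7. 3 officers → the rooftop.  (the basement: 0O 3M; the rooftop: 5O 2M)
8. 1 mutineer ← the basement.  (the basement: 0O 4M; the rooftop: 5O 1M)
9. 2 mutineers → the rooftop.  (the basement: 0O 2M; the rooftop: 5O 3M)
10. 1 mutineer ← the basement.  (the basement: 0O 3M; the rooftop: 5O 2M)
11. 3 mutineers → the rooftop.  (the basement: 0O 0M; the rooftop: 5O 5M)

11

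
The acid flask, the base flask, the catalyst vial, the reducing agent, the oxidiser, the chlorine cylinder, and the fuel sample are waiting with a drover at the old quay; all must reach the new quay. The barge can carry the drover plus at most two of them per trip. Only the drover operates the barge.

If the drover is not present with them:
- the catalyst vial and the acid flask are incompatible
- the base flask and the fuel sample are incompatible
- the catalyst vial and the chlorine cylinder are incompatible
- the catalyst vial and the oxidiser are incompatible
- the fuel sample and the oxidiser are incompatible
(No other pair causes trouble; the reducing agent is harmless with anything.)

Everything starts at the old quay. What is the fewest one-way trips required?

Counting alone: the drover can take at most 2 across per trip to the new quay, so moving all 7 needs at least 4 loaded trips out, with a return between consecutive ones — at least 7 crossings.
The safety rule pushes this higher. Following every safe sequence of crossings, the most of the 7 that can be at the new quay as the barge arrives there on crossing 7 is 6 — never all 7.
So no plan with fewer than 9 crossings exists, and this one achieves 9:
1. Drover goes to the new quay with the catalyst vial and the fuel sample.
2. Drover goes back to the old quay alone.
3. Drover goes to the new quay with the acid flask.
4. Drover goes back to the old quay with the catalyst vial.
5. Drover goes to the new quay with the chlorine cylinder and the oxidiser.
6. Drover goes back to the old quay with the fuel sample.
7. Drover goes to the new quay with the base flask and the reducing agent.
8. Drover goes back to the old quay alone.
9. Drover goes to the new quay with the catalyst vial and the fuel sample.

9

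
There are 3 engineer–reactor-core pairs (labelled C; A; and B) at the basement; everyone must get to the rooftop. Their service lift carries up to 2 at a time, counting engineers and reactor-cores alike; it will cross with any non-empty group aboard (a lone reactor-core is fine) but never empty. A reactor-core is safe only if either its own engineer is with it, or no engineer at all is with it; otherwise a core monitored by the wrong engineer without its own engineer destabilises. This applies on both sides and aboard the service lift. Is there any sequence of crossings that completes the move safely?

1. engineer C and reactor-core C cross → the rooftop.
2. engineer C crosses ← the basement.
3. reactor-core A and reactor-core B cross → the rooftop.
4. reactor-core C crosses ← the basement.
5. engineer A and engineer B cross → the rooftop.
6. engineer A and reactor-core A cross ← the basement.
7. engineer A and engineer C cross → the rooftop.
8. reactor-core B crosses ← the basement.
9. reactor-core A and reactor-core C cross → the rooftop.
10. engineer B crosses ← the basement.
11. engineer B and reactor-core B cross → the rooftop.

Yes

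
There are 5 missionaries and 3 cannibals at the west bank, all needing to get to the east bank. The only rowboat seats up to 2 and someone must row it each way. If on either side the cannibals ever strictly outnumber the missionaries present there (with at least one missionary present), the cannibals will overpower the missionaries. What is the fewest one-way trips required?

13

Counting alone: each trip to the east bank takes at most 2 across and each return brings at least 1 back, so after t trips out (and t−1 returns) at most 2t − (t−1) of the 8 are across; that first reaches 8 at t = 7, so at least 13 crossings are needed.
The plan below uses exactly 13 crossings, so it is optimal:
1. 2 cannibals → the east bank.  (the west bank: 5M 1C; the east bank: 0M 2C)
2. 1 cannibal ← the west bank.  (the west bank: 5M 2C; the east bank: 0M 1C)
3. 2 cannibals → the east bank.  (the west bank: 5M 0C; the east bank: 0M 3C)
4. 1 cannibal ← the west bank.  (the west bank: 5M 1C; the east bank: 0M 2C)
5. 2 missionaries → the east bank.  (the west bank: 3M 1C; the east bank: 2M 2C)
6. 1 cannibal ← the west bank.  (the west bank: 3M 2C; the east bank: 2M 1C)
7. 1 missionary and 1 cannibal → the east bank.  (the west bank: 2M 1C; the east bank: 3M 2C)
8. 1 cannibal ← the west bank.  (the west bank: 2M 2C; the east bank: 3M 1C)
9. 2 cannibals → the east bank.  (the west bank: 2M 0C; the east bank: 3M 3C)
10. 1 cannibal ← the west bank.  (the west bank: 2M 1C; the east bank: 3M 2C)
11. 1 missionary and 1 cannibal → the east bank.  (the west bank: 1M 0C; the east bank: 4M 3C)
12. 1 cannibal ← the west bank.  (the west bank: 1M 1C; the east bank: 4M 2C)
13. 1 missionary and 1 cannibal → the east bank.  (the west bank: 0M 0C; the east bank: 5M 3C)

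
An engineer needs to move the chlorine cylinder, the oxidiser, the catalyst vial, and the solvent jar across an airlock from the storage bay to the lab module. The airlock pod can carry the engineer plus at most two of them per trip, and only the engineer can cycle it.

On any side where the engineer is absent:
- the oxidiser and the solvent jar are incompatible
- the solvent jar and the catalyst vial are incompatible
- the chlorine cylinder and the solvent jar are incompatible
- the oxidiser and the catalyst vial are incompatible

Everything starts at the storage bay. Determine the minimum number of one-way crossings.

Counting alone: the engineer can take at most 2 across per trip to the lab module, so moving all 4 needs at least 2 loaded trips out, with a return between consecutive ones — at least 3 crossings.
The safety rule pushes this higher. Following every safe sequence of crossings, the most of the 4 that can be at the lab module as the airlock pod arrives there on crossing 3 is 3 — never all 4.
So no plan with fewer than 5 crossings exists, and this one achieves 5:
1. Engineer goes to the lab module with the oxidiser and the solvent jar.
2. Engineer goes back to the storage bay with the oxidiser.
3. Engineer goes to the lab module with the chlorine cylinder and the oxidiser.
4. Engineer goes back to the storage bay with the solvent jar.
5. Engineer goes to the lab module with the catalyst vial and the solvent jar.

5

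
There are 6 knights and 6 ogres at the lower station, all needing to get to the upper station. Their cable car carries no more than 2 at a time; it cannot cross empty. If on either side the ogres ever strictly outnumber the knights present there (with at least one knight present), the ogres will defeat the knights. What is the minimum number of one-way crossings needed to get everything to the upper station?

impossible

Following every safe sequence of crossings from the start, the most of the 12 that can be at the upper station as the cable car arrives there on crossings 1, 3, 5, 7, 9 is 2, 3, 4, 5, 6 respectively; the best ever achieved is 6 of 12.
From crossing 11 on, no configuration arises that was not already reachable earlier: only 15 distinct safe configurations (who is on which side, and where the cable car is) can ever be reached, none of them has everyone across, and every continuation just revisits them. They are: 0 knights + 0 ogres across (cable car back at the start); 0 knights + 1 ogre across (cable car there); 0 knights + 1 ogre across (cable car back at the start); 0 knights + 2 ogres across (cable car there); 0 knights + 2 ogres across (cable car back at the start); 0 knights + 3 ogres across (cable car there); 0 knights + 3 ogres across (cable car back at the start); 0 knights + 4 ogres across (cable car there); 0 knights + 4 ogres across (cable car back at the start); 0 knights + 5 ogres across (cable car there); 0 knights + 5 ogres across (cable car back at the start); 0 knights + 6 ogres across (cable car there); 1 knight + 1 ogre across (cable car there); 1 knight + 1 ogre across (cable car back at the start); 2 knights + 2 ogres across (cable car there). So no valid plan exists.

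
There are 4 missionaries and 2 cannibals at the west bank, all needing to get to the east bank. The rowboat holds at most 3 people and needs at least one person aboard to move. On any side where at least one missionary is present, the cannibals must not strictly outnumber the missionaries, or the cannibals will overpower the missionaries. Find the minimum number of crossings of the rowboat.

5

Counting alone: each trip to the east bank takes at most 3 across and each return brings at least 1 back, so after t trips out (and t−1 returns) at most 3t − (t−1) of the 6 are across; that first reaches 6 at t = 3, so at least 5 crossings are needed.
The plan below uses exactly 5 crossings, so it is optimal:
1. 2 cannibals → the east bank.  (the west bank: 4M 0C; the east bank: 0M 2C)
2. 1 cannibal ← the west bank.  (the west bank: 4M 1C; the east bank: 0M 1C)
3. 2 missionaries and 1 cannibal → the east bank.  (the west bank: 2M 0C; the east bank: 2M 2C)
4. 1 cannibal ← the west bank.  (the west bank: 2M 1C; the east bank: 2M 1C)
5. 2 missionaries and 1 cannibal → the east bank.  (the west bank: 0M 0C; the east bank: 4M 2C)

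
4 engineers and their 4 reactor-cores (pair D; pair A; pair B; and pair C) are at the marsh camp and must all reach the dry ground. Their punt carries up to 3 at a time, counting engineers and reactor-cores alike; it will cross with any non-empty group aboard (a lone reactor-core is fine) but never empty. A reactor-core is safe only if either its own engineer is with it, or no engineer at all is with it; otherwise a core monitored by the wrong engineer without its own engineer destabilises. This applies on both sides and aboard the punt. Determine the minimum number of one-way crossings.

Counting alone: each trip to the dry ground takes at most 3 across and each return brings at least 1 back, so after t trips out (and t−1 returns) at most 3t − (t−1) of the 8 are across; that first reaches 8 at t = 4, so at least 7 crossings are needed.
The safety rule pushes this higher. Following every safe sequence of crossings, the most of the 8 that can be at the dry ground as the punt arrives there on crossing 7 is 7 — never all 8.
So no plan with fewer than 9 crossings exists, and this one achieves 9:
1. engineer D and reactor-core D cross → the dry ground.
2. engineer D crosses ← the marsh camp.
3. engineer A, engineer D, and reactor-core A cross → the dry ground.
4. engineer D and reactor-core D cross ← the marsh camp.
5. engineer B, engineer C, and engineer D cross → the dry ground.
6. reactor-core A crosses ← the marsh camp.
7. reactor-core A and reactor-core D cross → the dry ground.
8. reactor-core D crosses ← the marsh camp.
9. reactor-core B, reactor-core C, and reactor-core D cross → the dry ground.

9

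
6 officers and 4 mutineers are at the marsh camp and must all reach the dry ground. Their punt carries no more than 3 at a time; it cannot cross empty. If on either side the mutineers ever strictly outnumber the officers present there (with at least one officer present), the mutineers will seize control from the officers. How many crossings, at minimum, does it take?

Counting alone: each trip to the dry ground takes at most 3 across and each return brings at least 1 back, so after t trips out (and t−1 returns) at most 3t − (t−1) of the 10 are across; that first reaches 10 at t = 5, so at least 9 crossings are needed.
The plan below uses exactly 9 crossings, so it is optimal:
1. 2 mutineers → the dry ground.  (the marsh camp: 6O 2M; the dry ground: 0O 2M)
2. 1 mutineer ← the marsh camp.  (the marsh camp: 6O 3M; the dry ground: 0O 1M)
3. 3 mutineers → the dry ground.  (the marsh camp: 6O 0M; the dry ground: 0O 4M)
4. 1 mutineer ← the marsh camp.  (the marsh camp: 6O 1M; the dry ground: 0O 3M)
5. 3 officers → the dry ground.  (the marsh camp: 3O 1M; the dry ground: 3O 3M)
6. 1 mutineer ← the marsh camp.  (the marsh camp: 3O 2M; the dry ground: 3O 2M)
7. 1 officer and 2 mutineers → the dry ground.  (the marsh camp: 2O 0M; the dry ground: 4O 4M)
8. 1 mutineer ← the marsh camp.  (the marsh camp: 2O 1M; the dry ground: 4O 3M)
9. 2 officers and 1 mutineer → the dry ground.  (the marsh camp: 0O 0M; the dry ground: 6O 4M)

9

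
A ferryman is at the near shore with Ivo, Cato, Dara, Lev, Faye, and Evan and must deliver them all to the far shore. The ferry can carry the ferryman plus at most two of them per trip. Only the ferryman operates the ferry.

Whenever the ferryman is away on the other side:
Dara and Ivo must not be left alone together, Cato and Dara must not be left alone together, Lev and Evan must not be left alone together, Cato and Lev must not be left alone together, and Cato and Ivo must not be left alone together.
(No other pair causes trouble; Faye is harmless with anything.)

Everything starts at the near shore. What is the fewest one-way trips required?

Whatever the first load, the items left behind include a forbidden pair without the ferryman. No opening move is safe, so no plan exists.

impossible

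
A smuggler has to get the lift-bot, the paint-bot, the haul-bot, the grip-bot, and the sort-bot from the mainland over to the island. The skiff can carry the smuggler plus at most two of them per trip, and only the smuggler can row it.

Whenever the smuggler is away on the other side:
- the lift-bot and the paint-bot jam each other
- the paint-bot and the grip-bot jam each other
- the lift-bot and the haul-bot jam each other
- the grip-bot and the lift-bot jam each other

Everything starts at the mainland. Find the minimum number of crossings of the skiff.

7

Counting alone: the smuggler can take at most 2 across per trip to the island, so moving all 5 needs at least 3 loaded trips out, with a return between consecutive ones — at least 5 crossings.
The safety rule pushes this higher. Following every safe sequence of crossings, the most of the 5 that can be at the island as the skiff arrives there on crossing 5 is 4 — never all 5.
So no plan with fewer than 7 crossings exists, and this one achieves 7:
1. Smuggler goes to the island with the lift-bot and the paint-bot.
2. Smuggler goes back to the mainland with the lift-bot.
3. Smuggler goes to the island with the haul-bot and the lift-bot.
4. Smuggler goes back to the mainland with the lift-bot.
5. Smuggler goes to the island with the lift-bot and the sort-bot.
6. Smuggler goes back to the mainland with the lift-bot.
7. Smuggler goes to the island with the grip-bot and the lift-bot.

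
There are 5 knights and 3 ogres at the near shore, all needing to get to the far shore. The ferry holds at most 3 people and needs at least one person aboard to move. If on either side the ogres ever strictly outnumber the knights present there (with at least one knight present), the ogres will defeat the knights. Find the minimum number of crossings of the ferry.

Counting alone: each trip to the far shore takes at most 3 across and each return brings at least 1 back, so after t trips out (and t−1 returns) at most 3t − (t−1) of the 8 are across; that first reaches 8 at t = 4, so at least 7 crossings are needed.
The plan below uses exactly 7 crossings, so it is optimal:
1. 2 ogres → the far shore.  (the near shore: 5K 1O; the far shore: 0K 2O)
2. 1 ogre ← the near shore.  (the near shore: 5K 2O; the far shore: 0K 1O)
3. 2 knights and 1 ogre → the far shore.  (the near shore: 3K 1O; the far shore: 2K 2O)
4. 1 ogre ← the near shore.  (the near shore: 3K 2O; the far shore: 2K 1O)
5. 1 knight and 2 ogres → the far shore.  (the near shore: 2K 0O; the far shore: 3K 3O)
6. 1 ogre ← the near shore.  (the near shore: 2K 1O; the far shore: 3K 2O)
7. 2 knights and 1 ogre → the far shore.  (the near shore: 0K 0O; the far shore: 5K 3O)

7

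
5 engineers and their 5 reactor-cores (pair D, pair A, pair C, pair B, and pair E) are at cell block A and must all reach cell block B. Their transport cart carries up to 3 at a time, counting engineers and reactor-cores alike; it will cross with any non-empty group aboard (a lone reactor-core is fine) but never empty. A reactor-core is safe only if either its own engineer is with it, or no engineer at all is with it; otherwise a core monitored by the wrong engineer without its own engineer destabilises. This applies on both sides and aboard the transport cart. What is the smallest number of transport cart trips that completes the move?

Counting alone: each trip to cell block B takes at most 3 across and each return brings at least 1 back, so after t trips out (and t−1 returns) at most 3t − (t−1) of the 10 are across; that first reaches 10 at t = 5, so at least 9 crossings are needed.
The safety rule pushes this higher. Following every safe sequence of crossings, the most of the 10 that can be at cell block B as the transport cart arrives there on crossing 9 is 9 — never all 10.
So no plan with fewer than 11 crossings exists, and this one achieves 11:
1. engineer D and reactor-core D cross → cell block B.
2. engineer D crosses ← cell block A.
3. reactor-core A, reactor-core B, and reactor-core C cross → cell block B.
4. reactor-core D crosses ← cell block A.
5. engineer A, engineer B, and engineer C cross → cell block B.
6. engineer A and reactor-core A cross ← cell block A.
7. engineer A, engineer D, and engineer E cross → cell block B.
8. reactor-core C crosses ← cell block A.
9. reactor-core A and reactor-core D cross → cell block B.
10. reactor-core D crosses ← cell block A.
11. reactor-core C, reactor-core D, and reactor-core E cross → cell block B.

11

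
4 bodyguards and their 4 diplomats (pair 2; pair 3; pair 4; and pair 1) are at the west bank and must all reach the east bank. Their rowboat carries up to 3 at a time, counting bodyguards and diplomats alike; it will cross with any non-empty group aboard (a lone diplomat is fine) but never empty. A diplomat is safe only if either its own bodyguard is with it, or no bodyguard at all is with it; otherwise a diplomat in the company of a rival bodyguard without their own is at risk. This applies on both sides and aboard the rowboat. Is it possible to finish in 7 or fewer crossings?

Counting alone: each trip to the east bank takes at most 3 across and each return brings at least 1 back, so after t trips out (and t−1 returns) at most 3t − (t−1) of the 8 are across; that first reaches 8 at t = 4, so at least 7 crossings are needed.
The safety rule pushes this higher. Following every safe sequence of crossings, the most of the 8 that can be at the east bank as the rowboat arrives there on crossing 7 is 7 — never all 8.
So the move cannot be finished within 7 crossings. (The shortest complete plan takes 9:)
1. bodyguard 2 and diplomat 2 cross → the east bank.
2. bodyguard 2 crosses ← the west bank.
3. bodyguard 2, bodyguard 3, and diplomat 3 cross → the east bank.
4. bodyguard 2 and diplomat 2 cross ← the west bank.
5. bodyguard 1, bodyguard 2, and bodyguard 4 cross → the east bank.
6. diplomat 3 crosses ← the west bank.
7. diplomat 2 and diplomat 3 cross → the east bank.
8. diplomat 2 crosses ← the west bank.
9. diplomat 1, diplomat 2, and diplomat 4 cross → the east bank.

No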